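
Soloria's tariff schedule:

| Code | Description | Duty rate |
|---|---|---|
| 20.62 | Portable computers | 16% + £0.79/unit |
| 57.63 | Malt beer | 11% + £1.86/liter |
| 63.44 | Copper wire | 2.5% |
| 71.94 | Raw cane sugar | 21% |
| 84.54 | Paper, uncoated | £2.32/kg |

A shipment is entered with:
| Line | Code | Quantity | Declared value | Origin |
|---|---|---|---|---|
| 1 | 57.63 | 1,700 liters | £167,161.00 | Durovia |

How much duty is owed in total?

£21,549.71

Line 1 (57.63, Durovia, 1,700 liters, £167,161.00):
Base rate for 57.63 is 11% + £1.86/liter.
Duty = £167,161.00 × 11% + 1,700 × £1.86 = £21,549.71.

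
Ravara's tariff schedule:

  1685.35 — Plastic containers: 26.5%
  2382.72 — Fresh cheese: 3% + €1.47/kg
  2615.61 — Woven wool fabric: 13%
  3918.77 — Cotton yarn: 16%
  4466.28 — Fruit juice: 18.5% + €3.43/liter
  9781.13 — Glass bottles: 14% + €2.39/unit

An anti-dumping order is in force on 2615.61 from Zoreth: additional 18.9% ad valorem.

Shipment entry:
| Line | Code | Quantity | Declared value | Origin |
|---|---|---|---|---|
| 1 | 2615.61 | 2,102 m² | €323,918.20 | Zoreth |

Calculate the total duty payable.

€103,329.91

Line 1 (2615.61, Zoreth, 2,102 m², €323,918.20):
Base rate for 2615.61 is 13%.
Additional duty on 2615.61 from Zoreth: +18.9%. Applied ad valorem rate: 13% + 18.9% = 31.9%.
Duty = €323,918.20 × 31.9% = €103,329.91.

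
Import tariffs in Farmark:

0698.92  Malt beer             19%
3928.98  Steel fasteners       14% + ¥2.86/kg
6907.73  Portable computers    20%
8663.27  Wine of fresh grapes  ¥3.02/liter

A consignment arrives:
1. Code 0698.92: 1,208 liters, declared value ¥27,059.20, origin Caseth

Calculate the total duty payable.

¥5,141.25

Line 1 (0698.92, Caseth, 1,208 liters, ¥27,059.20):
Base rate for 0698.92 is 19%.
Duty = ¥27,059.20 × 19% = ¥5,141.25.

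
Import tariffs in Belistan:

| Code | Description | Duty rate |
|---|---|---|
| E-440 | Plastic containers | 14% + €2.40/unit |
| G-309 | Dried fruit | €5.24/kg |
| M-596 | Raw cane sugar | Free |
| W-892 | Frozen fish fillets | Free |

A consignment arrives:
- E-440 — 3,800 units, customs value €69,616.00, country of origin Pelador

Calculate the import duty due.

Line 1 (E-440, Pelador, 3,800 units, €69,616.00):
Base rate for E-440 is 14% + €2.40/unit.
Duty = €69,616.00 × 14% + 3,800 × €2.40 = €18,866.24.

€18,866.24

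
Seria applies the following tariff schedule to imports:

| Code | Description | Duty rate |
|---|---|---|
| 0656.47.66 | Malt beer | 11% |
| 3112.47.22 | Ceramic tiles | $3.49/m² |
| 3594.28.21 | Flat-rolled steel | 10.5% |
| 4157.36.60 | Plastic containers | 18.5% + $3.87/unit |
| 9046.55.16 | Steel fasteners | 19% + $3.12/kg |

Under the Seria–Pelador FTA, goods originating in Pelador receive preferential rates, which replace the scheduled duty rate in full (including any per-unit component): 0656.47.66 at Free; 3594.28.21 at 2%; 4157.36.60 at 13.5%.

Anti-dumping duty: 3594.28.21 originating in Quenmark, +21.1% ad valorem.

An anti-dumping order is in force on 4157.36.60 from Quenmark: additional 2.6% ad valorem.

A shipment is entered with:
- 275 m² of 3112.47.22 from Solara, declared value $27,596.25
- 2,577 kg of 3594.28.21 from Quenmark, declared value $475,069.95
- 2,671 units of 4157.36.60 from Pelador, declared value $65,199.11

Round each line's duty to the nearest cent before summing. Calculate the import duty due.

$159,883.73

Line 1 (3112.47.22, Solara, 275 m², $27,596.25):
Base rate for 3112.47.22 is $3.49/m².
Duty = 275 × $3.49 = $959.75.
Line 2 (3594.28.21, Quenmark, 2,577 kg, $475,069.95):
Base rate for 3594.28.21 is 10.5%.
3594.28.21 has an FTA preferential rate, but origin Quenmark is not Pelador; base rate stands.
Additional duty on 3594.28.21 from Quenmark: +21.1%. Applied ad valorem rate: 10.5% + 21.1% = 31.6%.
Duty = $475,069.95 × 31.6% = $150,122.10.
Line 3 (4157.36.60, Pelador, 2,671 units, $65,199.11):
Base rate for 4157.36.60 is 18.5% + $3.87/unit.
Origin Pelador qualifies under the Seria–Pelador agreement and 4157.36.60 is covered: preferential rate 13.5% applies instead.
The additional-duty order on 4157.36.60 targets Quenmark, not Pelador; it does not apply.
Duty = $65,199.11 × 13.5% = $8,801.88.
Total = $959.75 + $150,122.10 + $8,801.88 = $159,883.73.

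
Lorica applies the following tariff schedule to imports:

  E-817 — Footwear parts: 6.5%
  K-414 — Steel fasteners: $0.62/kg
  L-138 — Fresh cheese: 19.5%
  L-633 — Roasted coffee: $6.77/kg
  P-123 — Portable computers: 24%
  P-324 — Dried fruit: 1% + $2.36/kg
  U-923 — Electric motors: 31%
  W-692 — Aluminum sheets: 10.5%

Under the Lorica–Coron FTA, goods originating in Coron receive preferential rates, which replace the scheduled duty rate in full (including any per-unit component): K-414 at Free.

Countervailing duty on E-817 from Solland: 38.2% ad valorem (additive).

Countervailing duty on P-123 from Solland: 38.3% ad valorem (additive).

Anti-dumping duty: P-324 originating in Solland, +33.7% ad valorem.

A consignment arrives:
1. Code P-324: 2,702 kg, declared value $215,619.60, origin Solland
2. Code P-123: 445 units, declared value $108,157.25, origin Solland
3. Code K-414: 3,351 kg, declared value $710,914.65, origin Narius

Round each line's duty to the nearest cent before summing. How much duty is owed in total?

$150,656.31

Line 1 (P-324, Solland, 2,702 kg, $215,619.60):
Base rate for P-324 is 1% + $2.36/kg.
Additional duty on P-324 from Solland: +33.7%. Applied ad valorem rate: 1% + 33.7% = 34.7%.
Duty = $215,619.60 × 34.7% + 2,702 × $2.36 = $81,196.72.
Line 2 (P-123, Solland, 445 units, $108,157.25):
Base rate for P-123 is 24%.
Additional duty on P-123 from Solland: +38.3%. Applied ad valorem rate: 24% + 38.3% = 62.3%.
Duty = $108,157.25 × 62.3% = $67,381.97.
Line 3 (K-414, Narius, 3,351 kg, $710,914.65):
Base rate for K-414 is $0.62/kg.
K-414 has an FTA preferential rate, but origin Narius is not Coron; base rate stands.
Duty = 3,351 × $0.62 = $2,077.62.
Total = $81,196.72 + $67,381.97 + $2,077.62 = $150,656.31.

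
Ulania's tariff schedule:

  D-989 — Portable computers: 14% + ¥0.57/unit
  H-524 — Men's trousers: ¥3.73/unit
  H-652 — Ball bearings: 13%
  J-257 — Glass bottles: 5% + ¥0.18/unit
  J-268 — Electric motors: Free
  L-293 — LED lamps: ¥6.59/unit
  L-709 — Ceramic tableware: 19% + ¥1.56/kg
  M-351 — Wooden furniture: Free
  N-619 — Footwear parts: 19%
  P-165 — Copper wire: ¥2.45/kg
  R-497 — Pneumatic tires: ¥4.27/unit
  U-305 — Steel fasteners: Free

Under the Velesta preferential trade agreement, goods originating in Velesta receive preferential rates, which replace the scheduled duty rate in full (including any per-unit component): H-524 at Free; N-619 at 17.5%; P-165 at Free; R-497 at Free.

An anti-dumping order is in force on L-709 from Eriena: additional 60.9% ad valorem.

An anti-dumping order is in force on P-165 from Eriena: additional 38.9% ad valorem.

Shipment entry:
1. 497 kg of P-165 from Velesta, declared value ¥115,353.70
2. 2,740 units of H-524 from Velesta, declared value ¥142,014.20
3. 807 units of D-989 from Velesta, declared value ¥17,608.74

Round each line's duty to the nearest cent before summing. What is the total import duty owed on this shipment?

Line 1 (P-165, Velesta, 497 kg, ¥115,353.70):
Base rate for P-165 is ¥2.45/kg.
Origin Velesta qualifies under the Ulania–Velesta agreement and P-165 is covered: preferential rate Free applies instead.
The additional-duty order on P-165 targets Eriena, not Velesta; it does not apply.
Duty = ¥115,353.70 × 0% = ¥0.00.
Line 2 (H-524, Velesta, 2,740 units, ¥142,014.20):
Base rate for H-524 is ¥3.73/unit.
Origin Velesta qualifies under the Ulania–Velesta agreement and H-524 is covered: preferential rate Free applies instead.
Duty = ¥142,014.20 × 0% = ¥0.00.
Line 3 (D-989, Velesta, 807 units, ¥17,608.74):
Base rate for D-989 is 14% + ¥0.57/unit.
Origin Velesta is the FTA partner but D-989 is not on the preference list; base rate stands.
Duty = ¥17,608.74 × 14% + 807 × ¥0.57 = ¥2,925.21.
Total = ¥0.00 + ¥0.00 + ¥2,925.21 = ¥2,925.21.

¥2,925.21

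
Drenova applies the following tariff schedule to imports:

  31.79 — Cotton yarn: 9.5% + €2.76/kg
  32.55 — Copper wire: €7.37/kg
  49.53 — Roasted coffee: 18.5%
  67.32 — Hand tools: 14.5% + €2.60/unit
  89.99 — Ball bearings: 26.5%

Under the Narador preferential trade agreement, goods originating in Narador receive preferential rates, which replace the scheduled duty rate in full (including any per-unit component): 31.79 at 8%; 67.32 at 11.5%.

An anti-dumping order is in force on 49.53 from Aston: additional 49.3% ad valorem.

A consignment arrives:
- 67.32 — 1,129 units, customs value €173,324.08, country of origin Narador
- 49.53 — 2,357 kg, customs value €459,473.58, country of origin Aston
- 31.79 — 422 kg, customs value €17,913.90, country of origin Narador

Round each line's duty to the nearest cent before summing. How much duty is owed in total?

Line 1 (67.32, Narador, 1,129 units, €173,324.08):
Base rate for 67.32 is 14.5% + €2.60/unit.
Origin Narador qualifies under the Drenova–Narador agreement and 67.32 is covered: preferential rate 11.5% applies instead.
Duty = €173,324.08 × 11.5% = €19,932.27.
Line 2 (49.53, Aston, 2,357 kg, €459,473.58):
Base rate for 49.53 is 18.5%.
Additional duty on 49.53 from Aston: +49.3%. Applied ad valorem rate: 18.5% + 49.3% = 67.8%.
Duty = €459,473.58 × 67.8% = €311,523.09.
Line 3 (31.79, Narador, 422 kg, €17,913.90):
Base rate for 31.79 is 9.5% + €2.76/kg.
Origin Narador qualifies under the Drenova–Narador agreement and 31.79 is covered: preferential rate 8% applies instead.
Duty = €17,913.90 × 8% = €1,433.11.
Total = €19,932.27 + €311,523.09 + €1,433.11 = €332,888.47.

€332,888.47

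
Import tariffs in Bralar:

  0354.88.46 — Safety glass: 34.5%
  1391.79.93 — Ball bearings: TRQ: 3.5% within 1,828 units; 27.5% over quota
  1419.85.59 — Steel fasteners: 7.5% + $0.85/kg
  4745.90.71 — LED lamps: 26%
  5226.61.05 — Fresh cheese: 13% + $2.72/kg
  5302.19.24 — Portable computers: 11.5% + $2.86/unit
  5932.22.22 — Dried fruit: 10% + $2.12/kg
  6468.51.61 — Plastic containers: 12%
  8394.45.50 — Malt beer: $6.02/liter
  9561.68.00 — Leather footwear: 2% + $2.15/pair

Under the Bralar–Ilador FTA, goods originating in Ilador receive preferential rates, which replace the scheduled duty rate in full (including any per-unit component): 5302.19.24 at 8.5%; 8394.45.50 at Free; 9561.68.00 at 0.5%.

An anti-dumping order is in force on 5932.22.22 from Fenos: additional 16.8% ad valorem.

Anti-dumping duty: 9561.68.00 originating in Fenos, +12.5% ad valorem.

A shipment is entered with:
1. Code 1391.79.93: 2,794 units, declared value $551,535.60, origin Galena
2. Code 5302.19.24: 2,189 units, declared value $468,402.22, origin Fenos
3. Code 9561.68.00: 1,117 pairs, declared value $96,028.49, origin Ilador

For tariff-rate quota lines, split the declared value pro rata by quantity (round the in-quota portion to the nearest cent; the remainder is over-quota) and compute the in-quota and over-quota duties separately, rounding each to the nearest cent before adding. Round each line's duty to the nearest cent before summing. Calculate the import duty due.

$125,675.90

Line 1 (1391.79.93, Galena, 2,794 units, $551,535.60):
Code 1391.79.93 is under a tariff-rate quota (threshold 1,828 units). In-quota: 1,828 units at 3.5%; over-quota: 966 units at 27.5%.
Pro-rata value split: in-quota = $551,535.60 × 1,828/2,794 = $360,847.20; over-quota = $551,535.60 − $360,847.20 = $190,688.40.
In-quota duty = $360,847.20 × 3.5% = $12,629.65. Over-quota duty = $190,688.40 × 27.5% = $52,439.31.
Line duty = $12,629.65 + $52,439.31 = $65,068.96.
Line 2 (5302.19.24, Fenos, 2,189 units, $468,402.22):
Base rate for 5302.19.24 is 11.5% + $2.86/unit.
5302.19.24 has an FTA preferential rate, but origin Fenos is not Ilador; base rate stands.
Duty = $468,402.22 × 11.5% + 2,189 × $2.86 = $60,126.80.
Line 3 (9561.68.00, Ilador, 1,117 pairs, $96,028.49):
Base rate for 9561.68.00 is 2% + $2.15/pair.
Origin Ilador qualifies under the Bralar–Ilador agreement and 9561.68.00 is covered: preferential rate 0.5% applies instead.
The additional-duty order on 9561.68.00 targets Fenos, not Ilador; it does not apply.
Duty = $96,028.49 × 0.5% = $480.14.
Total = $65,068.96 + $60,126.80 + $480.14 = $125,675.90.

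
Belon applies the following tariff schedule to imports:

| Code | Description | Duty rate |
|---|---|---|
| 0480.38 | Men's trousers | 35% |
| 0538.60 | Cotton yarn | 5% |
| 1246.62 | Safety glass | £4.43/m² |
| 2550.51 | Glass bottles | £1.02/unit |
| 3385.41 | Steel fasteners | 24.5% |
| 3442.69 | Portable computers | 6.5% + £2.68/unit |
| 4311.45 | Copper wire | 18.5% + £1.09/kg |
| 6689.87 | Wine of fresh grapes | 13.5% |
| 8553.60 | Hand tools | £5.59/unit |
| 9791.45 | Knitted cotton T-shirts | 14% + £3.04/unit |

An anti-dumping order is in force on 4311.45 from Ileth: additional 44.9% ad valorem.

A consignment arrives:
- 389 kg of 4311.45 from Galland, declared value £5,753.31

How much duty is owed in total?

£1,488.37

Line 1 (4311.45, Galland, 389 kg, £5,753.31):
Base rate for 4311.45 is 18.5% + £1.09/kg.
The additional-duty order on 4311.45 targets Ileth, not Galland; it does not apply.
Duty = £5,753.31 × 18.5% + 389 × £1.09 = £1,488.37.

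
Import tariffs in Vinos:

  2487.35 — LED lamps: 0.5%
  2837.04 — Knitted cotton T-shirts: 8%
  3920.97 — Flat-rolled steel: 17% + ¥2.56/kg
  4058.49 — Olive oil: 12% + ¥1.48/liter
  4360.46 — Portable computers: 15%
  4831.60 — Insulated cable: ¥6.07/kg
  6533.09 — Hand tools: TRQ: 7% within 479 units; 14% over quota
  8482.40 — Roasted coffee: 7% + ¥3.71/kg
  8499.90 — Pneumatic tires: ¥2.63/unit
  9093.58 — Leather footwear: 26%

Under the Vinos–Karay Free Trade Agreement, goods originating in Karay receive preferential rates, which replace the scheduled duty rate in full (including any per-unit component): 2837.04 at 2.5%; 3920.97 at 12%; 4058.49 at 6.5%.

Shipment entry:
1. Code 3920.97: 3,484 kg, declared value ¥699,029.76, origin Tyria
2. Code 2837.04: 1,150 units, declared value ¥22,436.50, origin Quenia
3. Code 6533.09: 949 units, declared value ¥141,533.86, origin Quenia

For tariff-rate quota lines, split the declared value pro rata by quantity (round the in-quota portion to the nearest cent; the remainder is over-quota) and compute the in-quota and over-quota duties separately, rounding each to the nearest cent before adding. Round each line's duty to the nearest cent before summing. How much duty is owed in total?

Line 1 (3920.97, Tyria, 3,484 kg, ¥699,029.76):
Base rate for 3920.97 is 17% + ¥2.56/kg.
3920.97 has an FTA preferential rate, but origin Tyria is not Karay; base rate stands.
Duty = ¥699,029.76 × 17% + 3,484 × ¥2.56 = ¥127,754.10.
Line 2 (2837.04, Quenia, 1,150 units, ¥22,436.50):
Base rate for 2837.04 is 8%.
2837.04 has an FTA preferential rate, but origin Quenia is not Karay; base rate stands.
Duty = ¥22,436.50 × 8% = ¥1,794.92.
Line 3 (6533.09, Quenia, 949 units, ¥141,533.86):
Code 6533.09 is under a tariff-rate quota (threshold 479 units). In-quota: 479 units at 7%; over-quota: 470 units at 14%.
Pro-rata value split: in-quota = ¥141,533.86 × 479/949 = ¥71,438.06; over-quota = ¥141,533.86 − ¥71,438.06 = ¥70,095.80.
In-quota duty = ¥71,438.06 × 7% = ¥5,000.66. Over-quota duty = ¥70,095.80 × 14% = ¥9,813.41.
Line duty = ¥5,000.66 + ¥9,813.41 = ¥14,814.07.
Total = ¥127,754.10 + ¥1,794.92 + ¥14,814.07 = ¥144,363.09.

¥144,363.09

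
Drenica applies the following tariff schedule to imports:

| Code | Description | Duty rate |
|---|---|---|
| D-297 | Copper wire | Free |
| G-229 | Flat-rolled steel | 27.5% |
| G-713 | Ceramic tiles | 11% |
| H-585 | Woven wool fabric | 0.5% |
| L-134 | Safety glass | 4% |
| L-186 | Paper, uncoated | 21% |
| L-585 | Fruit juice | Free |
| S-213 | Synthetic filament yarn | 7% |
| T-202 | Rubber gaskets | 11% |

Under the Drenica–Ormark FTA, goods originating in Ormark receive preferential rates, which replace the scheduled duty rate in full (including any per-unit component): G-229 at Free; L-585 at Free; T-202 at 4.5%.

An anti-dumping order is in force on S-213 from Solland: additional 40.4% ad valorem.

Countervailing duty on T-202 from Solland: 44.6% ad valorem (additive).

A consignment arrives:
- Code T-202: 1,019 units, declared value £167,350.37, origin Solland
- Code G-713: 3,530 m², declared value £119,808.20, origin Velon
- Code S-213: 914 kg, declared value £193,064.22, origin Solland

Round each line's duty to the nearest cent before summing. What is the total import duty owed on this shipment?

Line 1 (T-202, Solland, 1,019 units, £167,350.37):
Base rate for T-202 is 11%.
T-202 has an FTA preferential rate, but origin Solland is not Ormark; base rate stands.
Additional duty on T-202 from Solland: +44.6%. Applied ad valorem rate: 11% + 44.6% = 55.6%.
Duty = £167,350.37 × 55.6% = £93,046.81.
Line 2 (G-713, Velon, 3,530 m², £119,808.20):
Base rate for G-713 is 11%.
Duty = £119,808.20 × 11% = £13,178.90.
Line 3 (S-213, Solland, 914 kg, £193,064.22):
Base rate for S-213 is 7%.
Additional duty on S-213 from Solland: +40.4%. Applied ad valorem rate: 7% + 40.4% = 47.4%.
Duty = £193,064.22 × 47.4% = £91,512.44.
Total = £93,046.81 + £13,178.90 + £91,512.44 = £197,738.15.

£197,738.15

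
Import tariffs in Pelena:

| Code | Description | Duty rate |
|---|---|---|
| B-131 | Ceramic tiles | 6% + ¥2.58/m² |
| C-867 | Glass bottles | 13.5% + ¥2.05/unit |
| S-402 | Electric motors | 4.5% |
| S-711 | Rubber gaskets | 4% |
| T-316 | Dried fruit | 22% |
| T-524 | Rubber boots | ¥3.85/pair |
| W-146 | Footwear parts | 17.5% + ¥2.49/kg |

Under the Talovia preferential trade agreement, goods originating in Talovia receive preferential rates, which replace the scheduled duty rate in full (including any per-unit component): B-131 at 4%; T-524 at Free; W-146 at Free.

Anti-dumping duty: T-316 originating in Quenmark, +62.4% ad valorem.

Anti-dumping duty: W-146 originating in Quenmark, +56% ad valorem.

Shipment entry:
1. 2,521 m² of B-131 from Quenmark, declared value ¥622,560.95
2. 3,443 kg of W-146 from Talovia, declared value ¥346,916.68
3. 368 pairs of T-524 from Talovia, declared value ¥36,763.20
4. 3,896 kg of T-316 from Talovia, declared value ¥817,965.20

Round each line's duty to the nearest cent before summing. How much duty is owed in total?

Line 1 (B-131, Quenmark, 2,521 m², ¥622,560.95):
Base rate for B-131 is 6% + ¥2.58/m².
B-131 has an FTA preferential rate, but origin Quenmark is not Talovia; base rate stands.
Duty = ¥622,560.95 × 6% + 2,521 × ¥2.58 = ¥43,857.84.
Line 2 (W-146, Talovia, 3,443 kg, ¥346,916.68):
Base rate for W-146 is 17.5% + ¥2.49/kg.
Origin Talovia qualifies under the Pelena–Talovia agreement and W-146 is covered: preferential rate Free applies instead.
The additional-duty order on W-146 targets Quenmark, not Talovia; it does not apply.
Duty = ¥346,916.68 × 0% = ¥0.00.
Line 3 (T-524, Talovia, 368 pairs, ¥36,763.20):
Base rate for T-524 is ¥3.85/pair.
Origin Talovia qualifies under the Pelena–Talovia agreement and T-524 is covered: preferential rate Free applies instead.
Duty = ¥36,763.20 × 0% = ¥0.00.
Line 4 (T-316, Talovia, 3,896 kg, ¥817,965.20):
Base rate for T-316 is 22%.
Origin Talovia is the FTA partner but T-316 is not on the preference list; base rate stands.
The additional-duty order on T-316 targets Quenmark, not Talovia; it does not apply.
Duty = ¥817,965.20 × 22% = ¥179,952.34.
Total = ¥43,857.84 + ¥0.00 + ¥0.00 + ¥179,952.34 = ¥223,810.18.

¥223,810.18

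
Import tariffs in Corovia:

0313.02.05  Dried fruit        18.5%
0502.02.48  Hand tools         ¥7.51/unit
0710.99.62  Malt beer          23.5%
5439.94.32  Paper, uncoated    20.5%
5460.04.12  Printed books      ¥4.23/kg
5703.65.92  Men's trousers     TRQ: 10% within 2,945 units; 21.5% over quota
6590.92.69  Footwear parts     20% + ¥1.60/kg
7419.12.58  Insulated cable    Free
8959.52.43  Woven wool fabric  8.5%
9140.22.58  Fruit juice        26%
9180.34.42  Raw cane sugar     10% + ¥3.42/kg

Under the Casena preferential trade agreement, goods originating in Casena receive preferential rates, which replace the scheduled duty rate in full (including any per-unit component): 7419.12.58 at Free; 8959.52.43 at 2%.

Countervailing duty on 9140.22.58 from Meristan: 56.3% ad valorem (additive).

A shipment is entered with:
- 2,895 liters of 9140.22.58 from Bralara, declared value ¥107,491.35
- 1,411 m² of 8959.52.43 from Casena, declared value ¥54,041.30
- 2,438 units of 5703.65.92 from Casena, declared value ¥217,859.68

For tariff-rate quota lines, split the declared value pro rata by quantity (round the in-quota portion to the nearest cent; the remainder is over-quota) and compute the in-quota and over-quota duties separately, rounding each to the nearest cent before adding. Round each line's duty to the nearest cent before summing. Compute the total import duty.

Line 1 (9140.22.58, Bralara, 2,895 liters, ¥107,491.35):
Base rate for 9140.22.58 is 26%.
The additional-duty order on 9140.22.58 targets Meristan, not Bralara; it does not apply.
Duty = ¥107,491.35 × 26% = ¥27,947.75.
Line 2 (8959.52.43, Casena, 1,411 m², ¥54,041.30):
Base rate for 8959.52.43 is 8.5%.
Origin Casena qualifies under the Corovia–Casena agreement and 8959.52.43 is covered: preferential rate 2% applies instead.
Duty = ¥54,041.30 × 2% = ¥1,080.83.
Line 3 (5703.65.92, Casena, 2,438 units, ¥217,859.68):
Code 5703.65.92 is under a tariff-rate quota (threshold 2,945 units). Quantity 2,438 units is within the quota, so the in-quota rate 10% applies to the full value.
Duty = ¥217,859.68 × 10% = ¥21,785.97.
Total = ¥27,947.75 + ¥1,080.83 + ¥21,785.97 = ¥50,814.55.

¥50,814.55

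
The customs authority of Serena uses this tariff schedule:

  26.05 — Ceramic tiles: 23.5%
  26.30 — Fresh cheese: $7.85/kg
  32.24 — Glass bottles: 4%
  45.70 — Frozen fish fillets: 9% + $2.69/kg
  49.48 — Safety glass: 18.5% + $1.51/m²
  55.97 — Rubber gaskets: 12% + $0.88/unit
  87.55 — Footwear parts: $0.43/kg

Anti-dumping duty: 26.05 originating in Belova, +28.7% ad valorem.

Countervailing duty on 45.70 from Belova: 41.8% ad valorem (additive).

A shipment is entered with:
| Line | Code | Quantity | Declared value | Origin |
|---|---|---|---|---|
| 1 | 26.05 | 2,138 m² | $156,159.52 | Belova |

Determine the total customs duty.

$81,515.27

Line 1 (26.05, Belova, 2,138 m², $156,159.52):
Base rate for 26.05 is 23.5%.
Additional duty on 26.05 from Belova: +28.7%. Applied ad valorem rate: 23.5% + 28.7% = 52.2%.
Duty = $156,159.52 × 52.2% = $81,515.27.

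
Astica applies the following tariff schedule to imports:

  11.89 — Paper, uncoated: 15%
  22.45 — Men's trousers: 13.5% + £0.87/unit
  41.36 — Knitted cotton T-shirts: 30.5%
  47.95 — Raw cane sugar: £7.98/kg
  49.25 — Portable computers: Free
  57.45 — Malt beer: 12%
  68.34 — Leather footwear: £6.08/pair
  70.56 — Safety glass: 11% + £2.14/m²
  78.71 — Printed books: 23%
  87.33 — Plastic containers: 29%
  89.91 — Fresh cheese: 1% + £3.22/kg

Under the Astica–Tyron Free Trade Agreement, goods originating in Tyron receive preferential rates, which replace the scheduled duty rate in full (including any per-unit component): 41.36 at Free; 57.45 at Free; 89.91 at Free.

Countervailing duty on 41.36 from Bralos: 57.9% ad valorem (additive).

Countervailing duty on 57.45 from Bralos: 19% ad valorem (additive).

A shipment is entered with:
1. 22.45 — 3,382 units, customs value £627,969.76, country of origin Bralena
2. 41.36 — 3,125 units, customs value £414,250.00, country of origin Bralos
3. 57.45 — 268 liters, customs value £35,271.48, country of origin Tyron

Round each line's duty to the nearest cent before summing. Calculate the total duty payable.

Line 1 (22.45, Bralena, 3,382 units, £627,969.76):
Base rate for 22.45 is 13.5% + £0.87/unit.
Duty = £627,969.76 × 13.5% + 3,382 × £0.87 = £87,718.26.
Line 2 (41.36, Bralos, 3,125 units, £414,250.00):
Base rate for 41.36 is 30.5%.
41.36 has an FTA preferential rate, but origin Bralos is not Tyron; base rate stands.
Additional duty on 41.36 from Bralos: +57.9%. Applied ad valorem rate: 30.5% + 57.9% = 88.4%.
Duty = £414,250.00 × 88.4% = £366,197.00.
Line 3 (57.45, Tyron, 268 liters, £35,271.48):
Base rate for 57.45 is 12%.
Origin Tyron qualifies under the Astica–Tyron agreement and 57.45 is covered: preferential rate Free applies instead.
The additional-duty order on 57.45 targets Bralos, not Tyron; it does not apply.
Duty = £35,271.48 × 0% = £0.00.
Total = £87,718.26 + £366,197.00 + £0.00 = £453,915.26.

£453,915.26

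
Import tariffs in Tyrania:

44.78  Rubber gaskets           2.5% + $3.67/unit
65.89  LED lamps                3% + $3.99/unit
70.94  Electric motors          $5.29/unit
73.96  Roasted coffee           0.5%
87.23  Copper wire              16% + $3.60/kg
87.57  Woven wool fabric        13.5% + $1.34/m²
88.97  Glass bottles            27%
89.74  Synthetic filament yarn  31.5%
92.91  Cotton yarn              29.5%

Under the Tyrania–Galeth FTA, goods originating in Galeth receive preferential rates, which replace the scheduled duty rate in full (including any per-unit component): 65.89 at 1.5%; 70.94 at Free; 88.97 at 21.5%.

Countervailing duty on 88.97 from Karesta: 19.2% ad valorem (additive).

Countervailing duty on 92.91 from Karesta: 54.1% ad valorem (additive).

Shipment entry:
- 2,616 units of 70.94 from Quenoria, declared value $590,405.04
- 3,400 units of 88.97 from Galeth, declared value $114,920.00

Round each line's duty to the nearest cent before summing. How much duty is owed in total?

Line 1 (70.94, Quenoria, 2,616 units, $590,405.04):
Base rate for 70.94 is $5.29/unit.
70.94 has an FTA preferential rate, but origin Quenoria is not Galeth; base rate stands.
Duty = 2,616 × $5.29 = $13,838.64.
Line 2 (88.97, Galeth, 3,400 units, $114,920.00):
Base rate for 88.97 is 27%.
Origin Galeth qualifies under the Tyrania–Galeth agreement and 88.97 is covered: preferential rate 21.5% applies instead.
The additional-duty order on 88.97 targets Karesta, not Galeth; it does not apply.
Duty = $114,920.00 × 21.5% = $24,707.80.
Total = $13,838.64 + $24,707.80 = $38,546.44.

$38,546.44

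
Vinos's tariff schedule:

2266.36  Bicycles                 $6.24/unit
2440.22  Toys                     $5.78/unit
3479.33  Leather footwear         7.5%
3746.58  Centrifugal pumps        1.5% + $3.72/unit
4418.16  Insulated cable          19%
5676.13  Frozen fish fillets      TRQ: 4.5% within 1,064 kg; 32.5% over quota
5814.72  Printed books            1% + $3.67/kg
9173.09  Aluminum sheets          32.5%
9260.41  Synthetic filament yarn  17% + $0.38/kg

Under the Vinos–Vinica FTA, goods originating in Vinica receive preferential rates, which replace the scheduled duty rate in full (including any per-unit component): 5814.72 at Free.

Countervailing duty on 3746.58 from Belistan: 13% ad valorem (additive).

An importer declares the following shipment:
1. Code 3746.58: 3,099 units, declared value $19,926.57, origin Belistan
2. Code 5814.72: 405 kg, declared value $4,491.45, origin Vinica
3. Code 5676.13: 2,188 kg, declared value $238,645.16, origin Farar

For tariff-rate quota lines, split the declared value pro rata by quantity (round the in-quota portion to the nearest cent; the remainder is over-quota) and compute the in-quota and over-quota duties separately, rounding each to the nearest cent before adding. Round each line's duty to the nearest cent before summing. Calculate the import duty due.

Line 1 (3746.58, Belistan, 3,099 units, $19,926.57):
Base rate for 3746.58 is 1.5% + $3.72/unit.
Additional duty on 3746.58 from Belistan: +13%. Applied ad valorem rate: 1.5% + 13% = 14.5%.
Duty = $19,926.57 × 14.5% + 3,099 × $3.72 = $14,417.63.
Line 2 (5814.72, Vinica, 405 kg, $4,491.45):
Base rate for 5814.72 is 1% + $3.67/kg.
Origin Vinica qualifies under the Vinos–Vinica agreement and 5814.72 is covered: preferential rate Free applies instead.
Duty = $4,491.45 × 0% = $0.00.
Line 3 (5676.13, Farar, 2,188 kg, $238,645.16):
Code 5676.13 is under a tariff-rate quota (threshold 1,064 kg). In-quota: 1,064 kg at 4.5%; over-quota: 1,124 kg at 32.5%.
Pro-rata value split: in-quota = $238,645.16 × 1,064/2,188 = $116,050.48; over-quota = $238,645.16 − $116,050.48 = $122,594.68.
In-quota duty = $116,050.48 × 4.5% = $5,222.27. Over-quota duty = $122,594.68 × 32.5% = $39,843.27.
Line duty = $5,222.27 + $39,843.27 = $45,065.54.
Total = $14,417.63 + $0.00 + $45,065.54 = $59,483.17.

$59,483.17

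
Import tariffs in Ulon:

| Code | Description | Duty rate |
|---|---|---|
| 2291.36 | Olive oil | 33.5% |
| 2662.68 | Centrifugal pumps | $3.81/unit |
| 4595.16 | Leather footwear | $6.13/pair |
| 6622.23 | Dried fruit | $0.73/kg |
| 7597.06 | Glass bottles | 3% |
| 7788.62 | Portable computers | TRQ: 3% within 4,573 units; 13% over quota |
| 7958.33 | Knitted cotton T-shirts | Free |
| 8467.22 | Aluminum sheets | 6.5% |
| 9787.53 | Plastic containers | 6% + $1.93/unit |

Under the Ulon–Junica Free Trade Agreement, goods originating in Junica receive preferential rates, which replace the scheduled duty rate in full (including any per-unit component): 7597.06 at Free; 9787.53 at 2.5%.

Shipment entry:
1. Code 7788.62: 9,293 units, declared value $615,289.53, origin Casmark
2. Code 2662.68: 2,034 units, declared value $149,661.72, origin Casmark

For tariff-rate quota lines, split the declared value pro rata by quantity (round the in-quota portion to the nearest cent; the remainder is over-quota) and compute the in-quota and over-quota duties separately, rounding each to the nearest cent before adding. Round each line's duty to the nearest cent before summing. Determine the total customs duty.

Line 1 (7788.62, Casmark, 9,293 units, $615,289.53):
Code 7788.62 is under a tariff-rate quota (threshold 4,573 units). In-quota: 4,573 units at 3%; over-quota: 4,720 units at 13%.
Pro-rata value split: in-quota = $615,289.53 × 4,573/9,293 = $302,778.33; over-quota = $615,289.53 − $302,778.33 = $312,511.20.
In-quota duty = $302,778.33 × 3% = $9,083.35. Over-quota duty = $312,511.20 × 13% = $40,626.46.
Line duty = $9,083.35 + $40,626.46 = $49,709.81.
Line 2 (2662.68, Casmark, 2,034 units, $149,661.72):
Base rate for 2662.68 is $3.81/unit.
Duty = 2,034 × $3.81 = $7,749.54.
Total = $49,709.81 + $7,749.54 = $57,459.35.

$57,459.35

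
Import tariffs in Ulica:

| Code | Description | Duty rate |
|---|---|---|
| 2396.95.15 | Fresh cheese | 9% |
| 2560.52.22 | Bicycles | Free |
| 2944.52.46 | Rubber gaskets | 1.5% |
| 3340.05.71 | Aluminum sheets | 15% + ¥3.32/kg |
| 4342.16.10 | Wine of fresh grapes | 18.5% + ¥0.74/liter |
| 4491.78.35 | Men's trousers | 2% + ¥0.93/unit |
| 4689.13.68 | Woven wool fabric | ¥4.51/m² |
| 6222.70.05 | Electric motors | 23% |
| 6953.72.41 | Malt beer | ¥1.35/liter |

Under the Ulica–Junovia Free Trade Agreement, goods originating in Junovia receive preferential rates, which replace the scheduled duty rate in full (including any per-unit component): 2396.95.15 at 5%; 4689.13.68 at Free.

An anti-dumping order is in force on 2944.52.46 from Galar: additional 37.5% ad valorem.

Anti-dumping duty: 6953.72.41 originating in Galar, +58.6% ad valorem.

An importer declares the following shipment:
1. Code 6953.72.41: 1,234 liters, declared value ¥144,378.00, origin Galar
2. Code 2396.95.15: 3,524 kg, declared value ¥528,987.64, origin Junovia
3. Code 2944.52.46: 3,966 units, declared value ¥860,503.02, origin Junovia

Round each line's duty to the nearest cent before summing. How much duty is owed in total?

¥125,628.34

Line 1 (6953.72.41, Galar, 1,234 liters, ¥144,378.00):
Base rate for 6953.72.41 is ¥1.35/liter.
Additional duty on 6953.72.41 from Galar: +58.6% ad valorem. Applied ad valorem rate = 58.6%.
Duty = ¥144,378.00 × 58.6% + 1,234 × ¥1.35 = ¥86,271.41.
Line 2 (2396.95.15, Junovia, 3,524 kg, ¥528,987.64):
Base rate for 2396.95.15 is 9%.
Origin Junovia qualifies under the Ulica–Junovia agreement and 2396.95.15 is covered: preferential rate 5% applies instead.
Duty = ¥528,987.64 × 5% = ¥26,449.38.
Line 3 (2944.52.46, Junovia, 3,966 units, ¥860,503.02):
Base rate for 2944.52.46 is 1.5%.
Origin Junovia is the FTA partner but 2944.52.46 is not on the preference list; base rate stands.
The additional-duty order on 2944.52.46 targets Galar, not Junovia; it does not apply.
Duty = ¥860,503.02 × 1.5% = ¥12,907.55.
Total = ¥86,271.41 + ¥26,449.38 + ¥12,907.55 = ¥125,628.34.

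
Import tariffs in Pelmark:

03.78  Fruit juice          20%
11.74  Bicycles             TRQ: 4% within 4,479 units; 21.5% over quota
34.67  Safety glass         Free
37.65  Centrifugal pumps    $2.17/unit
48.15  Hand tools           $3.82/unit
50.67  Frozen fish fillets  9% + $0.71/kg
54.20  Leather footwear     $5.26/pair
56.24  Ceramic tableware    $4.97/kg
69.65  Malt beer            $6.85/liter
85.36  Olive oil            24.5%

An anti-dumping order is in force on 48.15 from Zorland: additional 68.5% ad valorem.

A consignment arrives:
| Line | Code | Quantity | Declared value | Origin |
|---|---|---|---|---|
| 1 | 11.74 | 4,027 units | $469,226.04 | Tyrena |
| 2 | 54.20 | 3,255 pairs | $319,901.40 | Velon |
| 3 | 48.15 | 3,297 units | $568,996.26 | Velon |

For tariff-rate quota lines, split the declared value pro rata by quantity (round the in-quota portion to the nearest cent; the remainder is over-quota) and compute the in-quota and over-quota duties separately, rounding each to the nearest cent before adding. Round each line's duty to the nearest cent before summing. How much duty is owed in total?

Line 1 (11.74, Tyrena, 4,027 units, $469,226.04):
Code 11.74 is under a tariff-rate quota (threshold 4,479 units). Quantity 4,027 units is within the quota, so the in-quota rate 4% applies to the full value.
Duty = $469,226.04 × 4% = $18,769.04.
Line 2 (54.20, Velon, 3,255 pairs, $319,901.40):
Base rate for 54.20 is $5.26/pair.
Duty = 3,255 × $5.26 = $17,121.30.
Line 3 (48.15, Velon, 3,297 units, $568,996.26):
Base rate for 48.15 is $3.82/unit.
The additional-duty order on 48.15 targets Zorland, not Velon; it does not apply.
Duty = 3,297 × $3.82 = $12,594.54.
Total = $18,769.04 + $17,121.30 + $12,594.54 = $48,484.88.

$48,484.88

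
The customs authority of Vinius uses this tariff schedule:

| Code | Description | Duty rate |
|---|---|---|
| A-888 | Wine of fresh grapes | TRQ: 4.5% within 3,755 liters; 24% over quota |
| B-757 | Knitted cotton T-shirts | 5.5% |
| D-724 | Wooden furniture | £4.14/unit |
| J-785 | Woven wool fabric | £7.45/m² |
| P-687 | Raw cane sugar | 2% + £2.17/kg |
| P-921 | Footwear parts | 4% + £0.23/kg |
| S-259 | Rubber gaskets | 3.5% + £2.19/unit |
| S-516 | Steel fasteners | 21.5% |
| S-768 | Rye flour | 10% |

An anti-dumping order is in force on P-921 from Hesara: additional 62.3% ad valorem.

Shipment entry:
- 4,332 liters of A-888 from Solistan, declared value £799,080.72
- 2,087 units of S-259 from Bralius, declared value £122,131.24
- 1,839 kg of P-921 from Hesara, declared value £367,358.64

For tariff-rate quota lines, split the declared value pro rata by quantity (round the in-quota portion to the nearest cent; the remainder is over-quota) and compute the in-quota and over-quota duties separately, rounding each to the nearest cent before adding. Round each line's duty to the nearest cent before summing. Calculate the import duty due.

Line 1 (A-888, Solistan, 4,332 liters, £799,080.72):
Code A-888 is under a tariff-rate quota (threshold 3,755 liters). In-quota: 3,755 liters at 4.5%; over-quota: 577 liters at 24%.
Pro-rata value split: in-quota = £799,080.72 × 3,755/4,332 = £692,647.30; over-quota = £799,080.72 − £692,647.30 = £106,433.42.
In-quota duty = £692,647.30 × 4.5% = £31,169.13. Over-quota duty = £106,433.42 × 24% = £25,544.02.
Line duty = £31,169.13 + £25,544.02 = £56,713.15.
Line 2 (S-259, Bralius, 2,087 units, £122,131.24):
Base rate for S-259 is 3.5% + £2.19/unit.
Duty = £122,131.24 × 3.5% + 2,087 × £2.19 = £8,845.12.
Line 3 (P-921, Hesara, 1,839 kg, £367,358.64):
Base rate for P-921 is 4% + £0.23/kg.
Additional duty on P-921 from Hesara: +62.3%. Applied ad valorem rate: 4% + 62.3% = 66.3%.
Duty = £367,358.64 × 66.3% + 1,839 × £0.23 = £243,981.75.
Total = £56,713.15 + £8,845.12 + £243,981.75 = £309,540.02.

£309,540.02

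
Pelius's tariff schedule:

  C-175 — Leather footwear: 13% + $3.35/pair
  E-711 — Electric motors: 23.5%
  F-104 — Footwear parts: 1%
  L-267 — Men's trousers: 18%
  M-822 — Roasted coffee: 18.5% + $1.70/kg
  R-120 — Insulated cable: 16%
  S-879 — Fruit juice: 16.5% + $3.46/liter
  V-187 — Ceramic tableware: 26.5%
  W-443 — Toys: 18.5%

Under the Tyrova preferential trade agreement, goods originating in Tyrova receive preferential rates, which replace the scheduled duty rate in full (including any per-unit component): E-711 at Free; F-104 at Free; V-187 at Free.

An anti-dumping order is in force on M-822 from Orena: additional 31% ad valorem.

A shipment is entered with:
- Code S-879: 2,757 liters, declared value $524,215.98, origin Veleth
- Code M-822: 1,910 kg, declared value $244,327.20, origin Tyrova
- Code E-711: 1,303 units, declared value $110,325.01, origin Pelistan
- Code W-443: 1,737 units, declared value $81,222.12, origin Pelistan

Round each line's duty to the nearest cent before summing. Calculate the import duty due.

$185,434.86

Line 1 (S-879, Veleth, 2,757 liters, $524,215.98):
Base rate for S-879 is 16.5% + $3.46/liter.
Duty = $524,215.98 × 16.5% + 2,757 × $3.46 = $96,034.86.
Line 2 (M-822, Tyrova, 1,910 kg, $244,327.20):
Base rate for M-822 is 18.5% + $1.70/kg.
Origin Tyrova is the FTA partner but M-822 is not on the preference list; base rate stands.
The additional-duty order on M-822 targets Orena, not Tyrova; it does not apply.
Duty = $244,327.20 × 18.5% + 1,910 × $1.70 = $48,447.53.
Line 3 (E-711, Pelistan, 1,303 units, $110,325.01):
Base rate for E-711 is 23.5%.
E-711 has an FTA preferential rate, but origin Pelistan is not Tyrova; base rate stands.
Duty = $110,325.01 × 23.5% = $25,926.38.
Line 4 (W-443, Pelistan, 1,737 units, $81,222.12):
Base rate for W-443 is 18.5%.
Duty = $81,222.12 × 18.5% = $15,026.09.
Total = $96,034.86 + $48,447.53 + $25,926.38 + $15,026.09 = $185,434.86.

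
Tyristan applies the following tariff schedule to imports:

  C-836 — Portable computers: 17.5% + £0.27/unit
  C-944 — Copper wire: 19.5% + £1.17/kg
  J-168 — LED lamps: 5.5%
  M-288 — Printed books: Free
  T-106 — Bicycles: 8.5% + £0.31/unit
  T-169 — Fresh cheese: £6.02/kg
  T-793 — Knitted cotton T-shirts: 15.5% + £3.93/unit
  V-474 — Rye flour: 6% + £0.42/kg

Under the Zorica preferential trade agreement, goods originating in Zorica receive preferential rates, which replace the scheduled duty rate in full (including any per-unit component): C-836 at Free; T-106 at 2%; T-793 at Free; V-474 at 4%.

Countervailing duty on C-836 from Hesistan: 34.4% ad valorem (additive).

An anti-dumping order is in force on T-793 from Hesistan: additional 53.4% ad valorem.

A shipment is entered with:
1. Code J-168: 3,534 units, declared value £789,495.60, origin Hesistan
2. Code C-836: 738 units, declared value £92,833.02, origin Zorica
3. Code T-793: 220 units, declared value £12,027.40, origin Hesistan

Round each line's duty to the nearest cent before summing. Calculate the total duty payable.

£52,573.74

Line 1 (J-168, Hesistan, 3,534 units, £789,495.60):
Base rate for J-168 is 5.5%.
Duty = £789,495.60 × 5.5% = £43,422.26.
Line 2 (C-836, Zorica, 738 units, £92,833.02):
Base rate for C-836 is 17.5% + £0.27/unit.
Origin Zorica qualifies under the Tyristan–Zorica agreement and C-836 is covered: preferential rate Free applies instead.
The additional-duty order on C-836 targets Hesistan, not Zorica; it does not apply.
Duty = £92,833.02 × 0% = £0.00.
Line 3 (T-793, Hesistan, 220 units, £12,027.40):
Base rate for T-793 is 15.5% + £3.93/unit.
T-793 has an FTA preferential rate, but origin Hesistan is not Zorica; base rate stands.
Additional duty on T-793 from Hesistan: +53.4%. Applied ad valorem rate: 15.5% + 53.4% = 68.9%.
Duty = £12,027.40 × 68.9% + 220 × £3.93 = £9,151.48.
Total = £43,422.26 + £0.00 + £9,151.48 = £52,573.74.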